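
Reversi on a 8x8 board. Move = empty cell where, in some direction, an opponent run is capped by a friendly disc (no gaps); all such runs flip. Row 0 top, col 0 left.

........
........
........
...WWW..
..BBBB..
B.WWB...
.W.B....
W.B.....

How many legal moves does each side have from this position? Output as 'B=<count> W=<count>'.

-- B to move --
(2,2): flips 1 -> legal
(2,3): flips 2 -> legal
(2,4): flips 2 -> legal
(2,5): flips 2 -> legal
(2,6): flips 1 -> legal
(3,2): no bracket -> illegal
(3,6): no bracket -> illegal
(4,1): flips 1 -> legal
(4,6): no bracket -> illegal
(5,1): flips 2 -> legal
(6,0): no bracket -> illegal
(6,2): flips 2 -> legal
(6,4): flips 1 -> legal
(7,1): no bracket -> illegal
B mobility = 9
-- W to move --
(3,1): flips 1 -> legal
(3,2): flips 1 -> legal
(3,6): no bracket -> illegal
(4,0): no bracket -> illegal
(4,1): no bracket -> illegal
(4,6): no bracket -> illegal
(5,1): flips 1 -> legal
(5,5): flips 3 -> legal
(5,6): flips 1 -> legal
(6,0): no bracket -> illegal
(6,2): no bracket -> illegal
(6,4): flips 2 -> legal
(6,5): no bracket -> illegal
(7,1): no bracket -> illegal
(7,3): flips 1 -> legal
(7,4): flips 1 -> legal
W mobility = 8

Answer: B=9 W=8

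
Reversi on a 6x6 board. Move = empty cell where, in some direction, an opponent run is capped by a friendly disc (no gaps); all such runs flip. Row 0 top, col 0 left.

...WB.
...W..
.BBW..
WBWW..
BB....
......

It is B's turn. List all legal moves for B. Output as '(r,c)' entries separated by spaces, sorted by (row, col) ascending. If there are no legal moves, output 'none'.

(0,2): flips 1 -> legal
(1,2): no bracket -> illegal
(1,4): flips 2 -> legal
(2,0): flips 1 -> legal
(2,4): flips 1 -> legal
(3,4): flips 2 -> legal
(4,2): flips 1 -> legal
(4,3): flips 1 -> legal
(4,4): flips 1 -> legal

Answer: (0,2) (1,4) (2,0) (2,4) (3,4) (4,2) (4,3) (4,4)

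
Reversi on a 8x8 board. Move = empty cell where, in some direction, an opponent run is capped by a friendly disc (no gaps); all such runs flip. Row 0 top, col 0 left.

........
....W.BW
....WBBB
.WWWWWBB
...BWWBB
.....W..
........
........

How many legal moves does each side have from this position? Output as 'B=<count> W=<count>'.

-- B to move --
(0,3): flips 1 -> legal
(0,4): no bracket -> illegal
(0,5): no bracket -> illegal
(0,6): no bracket -> illegal
(0,7): flips 1 -> legal
(1,3): flips 2 -> legal
(1,5): no bracket -> illegal
(2,0): no bracket -> illegal
(2,1): flips 1 -> legal
(2,2): no bracket -> illegal
(2,3): flips 2 -> legal
(3,0): flips 5 -> legal
(4,0): no bracket -> illegal
(4,1): no bracket -> illegal
(4,2): no bracket -> illegal
(5,3): flips 2 -> legal
(5,4): flips 1 -> legal
(5,6): no bracket -> illegal
(6,4): flips 1 -> legal
(6,5): flips 3 -> legal
(6,6): no bracket -> illegal
B mobility = 10
-- W to move --
(0,5): no bracket -> illegal
(0,6): no bracket -> illegal
(0,7): flips 2 -> legal
(1,5): flips 2 -> legal
(4,2): flips 1 -> legal
(5,2): flips 1 -> legal
(5,3): flips 1 -> legal
(5,4): flips 1 -> legal
(5,6): no bracket -> illegal
(5,7): flips 4 -> legal
W mobility = 7

Answer: B=10 W=7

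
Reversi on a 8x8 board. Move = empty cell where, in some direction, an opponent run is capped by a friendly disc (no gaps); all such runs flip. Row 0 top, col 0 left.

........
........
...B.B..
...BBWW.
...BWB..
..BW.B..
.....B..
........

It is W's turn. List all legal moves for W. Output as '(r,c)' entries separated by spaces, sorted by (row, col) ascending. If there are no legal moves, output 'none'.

Answer: (1,3) (1,4) (1,5) (2,2) (2,4) (3,2) (4,2) (4,6) (5,1) (5,4) (6,6) (7,5)

Derivation:
(1,2): no bracket -> illegal
(1,3): flips 3 -> legal
(1,4): flips 1 -> legal
(1,5): flips 1 -> legal
(1,6): no bracket -> illegal
(2,2): flips 1 -> legal
(2,4): flips 1 -> legal
(2,6): no bracket -> illegal
(3,2): flips 2 -> legal
(4,1): no bracket -> illegal
(4,2): flips 1 -> legal
(4,6): flips 1 -> legal
(5,1): flips 1 -> legal
(5,4): flips 1 -> legal
(5,6): no bracket -> illegal
(6,1): no bracket -> illegal
(6,2): no bracket -> illegal
(6,3): no bracket -> illegal
(6,4): no bracket -> illegal
(6,6): flips 1 -> legal
(7,4): no bracket -> illegal
(7,5): flips 3 -> legal
(7,6): no bracket -> illegal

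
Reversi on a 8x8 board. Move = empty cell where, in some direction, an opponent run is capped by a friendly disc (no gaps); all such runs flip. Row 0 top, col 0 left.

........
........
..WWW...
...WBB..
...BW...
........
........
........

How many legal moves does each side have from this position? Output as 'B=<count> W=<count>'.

Answer: B=7 W=6

Derivation:
-- B to move --
(1,1): no bracket -> illegal
(1,2): flips 1 -> legal
(1,3): flips 3 -> legal
(1,4): flips 1 -> legal
(1,5): no bracket -> illegal
(2,1): no bracket -> illegal
(2,5): no bracket -> illegal
(3,1): no bracket -> illegal
(3,2): flips 1 -> legal
(4,2): no bracket -> illegal
(4,5): flips 1 -> legal
(5,3): flips 1 -> legal
(5,4): flips 1 -> legal
(5,5): no bracket -> illegal
B mobility = 7
-- W to move --
(2,5): no bracket -> illegal
(2,6): flips 1 -> legal
(3,2): no bracket -> illegal
(3,6): flips 2 -> legal
(4,2): flips 1 -> legal
(4,5): flips 1 -> legal
(4,6): flips 1 -> legal
(5,2): no bracket -> illegal
(5,3): flips 1 -> legal
(5,4): no bracket -> illegal
W mobility = 6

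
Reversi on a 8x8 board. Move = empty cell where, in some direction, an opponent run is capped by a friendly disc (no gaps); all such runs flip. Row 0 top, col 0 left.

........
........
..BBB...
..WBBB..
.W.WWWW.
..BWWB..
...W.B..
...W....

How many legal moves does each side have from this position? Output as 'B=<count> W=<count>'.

-- B to move --
(2,1): flips 3 -> legal
(3,0): flips 1 -> legal
(3,1): flips 1 -> legal
(3,6): no bracket -> illegal
(3,7): flips 1 -> legal
(4,0): no bracket -> illegal
(4,2): flips 1 -> legal
(4,7): no bracket -> illegal
(5,0): flips 2 -> legal
(5,1): no bracket -> illegal
(5,6): flips 1 -> legal
(5,7): flips 1 -> legal
(6,2): flips 2 -> legal
(6,4): flips 2 -> legal
(7,2): no bracket -> illegal
(7,4): flips 1 -> legal
B mobility = 11
-- W to move --
(1,1): flips 2 -> legal
(1,2): flips 3 -> legal
(1,3): flips 4 -> legal
(1,4): flips 3 -> legal
(1,5): no bracket -> illegal
(2,1): no bracket -> illegal
(2,5): flips 2 -> legal
(2,6): flips 1 -> legal
(3,1): no bracket -> illegal
(3,6): flips 3 -> legal
(4,2): no bracket -> illegal
(5,1): flips 1 -> legal
(5,6): flips 1 -> legal
(6,1): flips 1 -> legal
(6,2): no bracket -> illegal
(6,4): flips 1 -> legal
(6,6): flips 1 -> legal
(7,4): no bracket -> illegal
(7,5): flips 2 -> legal
(7,6): flips 1 -> legal
W mobility = 14

Answer: B=11 W=14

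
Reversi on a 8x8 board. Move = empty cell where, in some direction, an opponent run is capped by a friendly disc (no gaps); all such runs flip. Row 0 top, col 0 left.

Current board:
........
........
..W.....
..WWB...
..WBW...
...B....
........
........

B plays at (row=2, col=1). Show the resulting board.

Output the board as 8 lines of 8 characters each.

Place B at (2,1); scan 8 dirs for brackets.
Dir NW: first cell '.' (not opp) -> no flip
Dir N: first cell '.' (not opp) -> no flip
Dir NE: first cell '.' (not opp) -> no flip
Dir W: first cell '.' (not opp) -> no flip
Dir E: opp run (2,2), next='.' -> no flip
Dir SW: first cell '.' (not opp) -> no flip
Dir S: first cell '.' (not opp) -> no flip
Dir SE: opp run (3,2) capped by B -> flip
All flips: (3,2)

Answer: ........
........
.BW.....
..BWB...
..WBW...
...B....
........
........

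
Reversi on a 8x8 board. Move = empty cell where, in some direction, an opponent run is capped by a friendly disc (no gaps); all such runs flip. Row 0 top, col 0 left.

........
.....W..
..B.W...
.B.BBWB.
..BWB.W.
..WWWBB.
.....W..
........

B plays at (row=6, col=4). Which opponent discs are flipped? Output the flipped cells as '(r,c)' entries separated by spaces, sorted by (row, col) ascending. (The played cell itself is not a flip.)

Dir NW: opp run (5,3) capped by B -> flip
Dir N: opp run (5,4) capped by B -> flip
Dir NE: first cell 'B' (not opp) -> no flip
Dir W: first cell '.' (not opp) -> no flip
Dir E: opp run (6,5), next='.' -> no flip
Dir SW: first cell '.' (not opp) -> no flip
Dir S: first cell '.' (not opp) -> no flip
Dir SE: first cell '.' (not opp) -> no flip

Answer: (5,3) (5,4)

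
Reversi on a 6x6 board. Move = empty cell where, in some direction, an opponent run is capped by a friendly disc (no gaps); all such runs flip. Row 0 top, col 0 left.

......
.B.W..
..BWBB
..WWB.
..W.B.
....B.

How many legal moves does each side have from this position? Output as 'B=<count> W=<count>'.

-- B to move --
(0,2): flips 1 -> legal
(0,3): no bracket -> illegal
(0,4): flips 1 -> legal
(1,2): flips 1 -> legal
(1,4): no bracket -> illegal
(2,1): no bracket -> illegal
(3,1): flips 2 -> legal
(4,1): no bracket -> illegal
(4,3): no bracket -> illegal
(5,1): flips 2 -> legal
(5,2): flips 2 -> legal
(5,3): no bracket -> illegal
B mobility = 6
-- W to move --
(0,0): flips 2 -> legal
(0,1): no bracket -> illegal
(0,2): no bracket -> illegal
(1,0): no bracket -> illegal
(1,2): flips 1 -> legal
(1,4): no bracket -> illegal
(1,5): flips 1 -> legal
(2,0): no bracket -> illegal
(2,1): flips 1 -> legal
(3,1): flips 1 -> legal
(3,5): flips 2 -> legal
(4,3): no bracket -> illegal
(4,5): flips 1 -> legal
(5,3): no bracket -> illegal
(5,5): flips 1 -> legal
W mobility = 8

Answer: B=6 W=8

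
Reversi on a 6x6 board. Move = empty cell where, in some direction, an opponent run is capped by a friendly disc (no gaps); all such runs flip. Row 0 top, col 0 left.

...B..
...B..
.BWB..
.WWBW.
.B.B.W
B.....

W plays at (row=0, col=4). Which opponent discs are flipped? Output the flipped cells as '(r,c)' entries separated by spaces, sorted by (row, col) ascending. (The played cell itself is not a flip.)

Answer: (1,3)

Derivation:
Dir NW: edge -> no flip
Dir N: edge -> no flip
Dir NE: edge -> no flip
Dir W: opp run (0,3), next='.' -> no flip
Dir E: first cell '.' (not opp) -> no flip
Dir SW: opp run (1,3) capped by W -> flip
Dir S: first cell '.' (not opp) -> no flip
Dir SE: first cell '.' (not opp) -> no flip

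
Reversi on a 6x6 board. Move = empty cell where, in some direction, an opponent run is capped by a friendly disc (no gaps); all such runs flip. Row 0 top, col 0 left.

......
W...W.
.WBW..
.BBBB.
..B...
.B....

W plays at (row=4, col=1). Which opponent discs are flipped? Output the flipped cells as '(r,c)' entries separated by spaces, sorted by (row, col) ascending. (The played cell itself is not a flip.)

Answer: (3,1) (3,2)

Derivation:
Dir NW: first cell '.' (not opp) -> no flip
Dir N: opp run (3,1) capped by W -> flip
Dir NE: opp run (3,2) capped by W -> flip
Dir W: first cell '.' (not opp) -> no flip
Dir E: opp run (4,2), next='.' -> no flip
Dir SW: first cell '.' (not opp) -> no flip
Dir S: opp run (5,1), next=edge -> no flip
Dir SE: first cell '.' (not opp) -> no flip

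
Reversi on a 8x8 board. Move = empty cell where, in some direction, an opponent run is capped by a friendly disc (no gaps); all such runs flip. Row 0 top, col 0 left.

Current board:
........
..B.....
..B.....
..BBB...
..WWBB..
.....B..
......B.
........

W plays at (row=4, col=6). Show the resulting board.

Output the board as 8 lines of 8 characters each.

Answer: ........
..B.....
..B.....
..BBB...
..WWWWW.
.....B..
......B.
........

Derivation:
Place W at (4,6); scan 8 dirs for brackets.
Dir NW: first cell '.' (not opp) -> no flip
Dir N: first cell '.' (not opp) -> no flip
Dir NE: first cell '.' (not opp) -> no flip
Dir W: opp run (4,5) (4,4) capped by W -> flip
Dir E: first cell '.' (not opp) -> no flip
Dir SW: opp run (5,5), next='.' -> no flip
Dir S: first cell '.' (not opp) -> no flip
Dir SE: first cell '.' (not opp) -> no flip
All flips: (4,4) (4,5)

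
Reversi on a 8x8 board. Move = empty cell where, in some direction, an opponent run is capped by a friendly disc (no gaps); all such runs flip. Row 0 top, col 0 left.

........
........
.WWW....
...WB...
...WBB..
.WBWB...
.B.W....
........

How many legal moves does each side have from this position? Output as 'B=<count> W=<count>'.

Answer: B=9 W=10

Derivation:
-- B to move --
(1,0): no bracket -> illegal
(1,1): flips 2 -> legal
(1,2): flips 1 -> legal
(1,3): no bracket -> illegal
(1,4): no bracket -> illegal
(2,0): no bracket -> illegal
(2,4): no bracket -> illegal
(3,0): no bracket -> illegal
(3,1): no bracket -> illegal
(3,2): flips 2 -> legal
(4,0): no bracket -> illegal
(4,1): flips 1 -> legal
(4,2): flips 1 -> legal
(5,0): flips 1 -> legal
(6,0): no bracket -> illegal
(6,2): flips 1 -> legal
(6,4): no bracket -> illegal
(7,2): flips 1 -> legal
(7,3): no bracket -> illegal
(7,4): flips 1 -> legal
B mobility = 9
-- W to move --
(2,4): no bracket -> illegal
(2,5): flips 1 -> legal
(3,5): flips 2 -> legal
(3,6): flips 2 -> legal
(4,1): flips 1 -> legal
(4,2): no bracket -> illegal
(4,6): flips 2 -> legal
(5,0): no bracket -> illegal
(5,5): flips 2 -> legal
(5,6): flips 2 -> legal
(6,0): no bracket -> illegal
(6,2): no bracket -> illegal
(6,4): no bracket -> illegal
(6,5): flips 1 -> legal
(7,0): flips 2 -> legal
(7,1): flips 1 -> legal
(7,2): no bracket -> illegal
W mobility = 10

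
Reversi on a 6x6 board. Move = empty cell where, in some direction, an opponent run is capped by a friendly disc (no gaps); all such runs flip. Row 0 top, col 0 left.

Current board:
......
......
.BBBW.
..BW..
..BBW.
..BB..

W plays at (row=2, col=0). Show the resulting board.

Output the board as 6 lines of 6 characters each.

Answer: ......
......
WWWWW.
..BW..
..BBW.
..BB..

Derivation:
Place W at (2,0); scan 8 dirs for brackets.
Dir NW: edge -> no flip
Dir N: first cell '.' (not opp) -> no flip
Dir NE: first cell '.' (not opp) -> no flip
Dir W: edge -> no flip
Dir E: opp run (2,1) (2,2) (2,3) capped by W -> flip
Dir SW: edge -> no flip
Dir S: first cell '.' (not opp) -> no flip
Dir SE: first cell '.' (not opp) -> no flip
All flips: (2,1) (2,2) (2,3)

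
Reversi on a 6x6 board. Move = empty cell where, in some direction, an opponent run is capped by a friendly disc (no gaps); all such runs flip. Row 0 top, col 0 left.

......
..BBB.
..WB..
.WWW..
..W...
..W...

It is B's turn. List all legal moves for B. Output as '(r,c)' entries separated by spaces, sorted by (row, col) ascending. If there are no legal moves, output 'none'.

(1,1): no bracket -> illegal
(2,0): no bracket -> illegal
(2,1): flips 1 -> legal
(2,4): no bracket -> illegal
(3,0): no bracket -> illegal
(3,4): no bracket -> illegal
(4,0): flips 2 -> legal
(4,1): flips 1 -> legal
(4,3): flips 1 -> legal
(4,4): no bracket -> illegal
(5,1): no bracket -> illegal
(5,3): no bracket -> illegal

Answer: (2,1) (4,0) (4,1) (4,3)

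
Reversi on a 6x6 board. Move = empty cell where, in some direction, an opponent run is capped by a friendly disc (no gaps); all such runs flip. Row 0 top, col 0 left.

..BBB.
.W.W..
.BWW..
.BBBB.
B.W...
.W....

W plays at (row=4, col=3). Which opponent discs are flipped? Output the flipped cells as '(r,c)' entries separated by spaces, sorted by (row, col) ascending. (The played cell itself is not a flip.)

Answer: (3,3)

Derivation:
Dir NW: opp run (3,2) (2,1), next='.' -> no flip
Dir N: opp run (3,3) capped by W -> flip
Dir NE: opp run (3,4), next='.' -> no flip
Dir W: first cell 'W' (not opp) -> no flip
Dir E: first cell '.' (not opp) -> no flip
Dir SW: first cell '.' (not opp) -> no flip
Dir S: first cell '.' (not opp) -> no flip
Dir SE: first cell '.' (not opp) -> no flip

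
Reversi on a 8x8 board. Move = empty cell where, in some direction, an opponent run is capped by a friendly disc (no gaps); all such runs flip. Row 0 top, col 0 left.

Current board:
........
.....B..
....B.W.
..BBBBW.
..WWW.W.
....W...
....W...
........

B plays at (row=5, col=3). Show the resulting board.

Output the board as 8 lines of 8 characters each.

Place B at (5,3); scan 8 dirs for brackets.
Dir NW: opp run (4,2), next='.' -> no flip
Dir N: opp run (4,3) capped by B -> flip
Dir NE: opp run (4,4) capped by B -> flip
Dir W: first cell '.' (not opp) -> no flip
Dir E: opp run (5,4), next='.' -> no flip
Dir SW: first cell '.' (not opp) -> no flip
Dir S: first cell '.' (not opp) -> no flip
Dir SE: opp run (6,4), next='.' -> no flip
All flips: (4,3) (4,4)

Answer: ........
.....B..
....B.W.
..BBBBW.
..WBB.W.
...BW...
....W...
........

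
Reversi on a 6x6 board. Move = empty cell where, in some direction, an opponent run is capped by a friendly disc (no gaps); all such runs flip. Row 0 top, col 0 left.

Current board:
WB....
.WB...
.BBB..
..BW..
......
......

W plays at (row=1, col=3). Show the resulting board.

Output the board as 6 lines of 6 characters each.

Answer: WB....
.WWW..
.BBW..
..BW..
......
......

Derivation:
Place W at (1,3); scan 8 dirs for brackets.
Dir NW: first cell '.' (not opp) -> no flip
Dir N: first cell '.' (not opp) -> no flip
Dir NE: first cell '.' (not opp) -> no flip
Dir W: opp run (1,2) capped by W -> flip
Dir E: first cell '.' (not opp) -> no flip
Dir SW: opp run (2,2), next='.' -> no flip
Dir S: opp run (2,3) capped by W -> flip
Dir SE: first cell '.' (not opp) -> no flip
All flips: (1,2) (2,3)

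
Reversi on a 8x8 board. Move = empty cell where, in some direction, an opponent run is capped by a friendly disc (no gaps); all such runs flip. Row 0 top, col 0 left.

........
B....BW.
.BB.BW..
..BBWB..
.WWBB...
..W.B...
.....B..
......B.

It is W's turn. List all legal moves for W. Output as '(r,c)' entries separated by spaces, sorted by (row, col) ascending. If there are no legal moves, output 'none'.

Answer: (0,5) (0,6) (1,2) (1,4) (2,3) (3,1) (3,6) (4,5) (6,4)

Derivation:
(0,0): no bracket -> illegal
(0,1): no bracket -> illegal
(0,4): no bracket -> illegal
(0,5): flips 1 -> legal
(0,6): flips 3 -> legal
(1,1): no bracket -> illegal
(1,2): flips 2 -> legal
(1,3): no bracket -> illegal
(1,4): flips 2 -> legal
(2,0): no bracket -> illegal
(2,3): flips 2 -> legal
(2,6): no bracket -> illegal
(3,0): no bracket -> illegal
(3,1): flips 2 -> legal
(3,6): flips 1 -> legal
(4,5): flips 3 -> legal
(4,6): no bracket -> illegal
(5,3): no bracket -> illegal
(5,5): no bracket -> illegal
(5,6): no bracket -> illegal
(6,3): no bracket -> illegal
(6,4): flips 2 -> legal
(6,6): no bracket -> illegal
(6,7): no bracket -> illegal
(7,4): no bracket -> illegal
(7,5): no bracket -> illegal
(7,7): no bracket -> illegal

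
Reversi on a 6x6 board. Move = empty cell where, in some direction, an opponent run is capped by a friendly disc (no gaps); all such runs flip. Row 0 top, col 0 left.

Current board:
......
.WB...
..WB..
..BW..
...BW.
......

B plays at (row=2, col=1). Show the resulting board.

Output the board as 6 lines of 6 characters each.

Answer: ......
.WB...
.BBB..
..BW..
...BW.
......

Derivation:
Place B at (2,1); scan 8 dirs for brackets.
Dir NW: first cell '.' (not opp) -> no flip
Dir N: opp run (1,1), next='.' -> no flip
Dir NE: first cell 'B' (not opp) -> no flip
Dir W: first cell '.' (not opp) -> no flip
Dir E: opp run (2,2) capped by B -> flip
Dir SW: first cell '.' (not opp) -> no flip
Dir S: first cell '.' (not opp) -> no flip
Dir SE: first cell 'B' (not opp) -> no flip
All flips: (2,2)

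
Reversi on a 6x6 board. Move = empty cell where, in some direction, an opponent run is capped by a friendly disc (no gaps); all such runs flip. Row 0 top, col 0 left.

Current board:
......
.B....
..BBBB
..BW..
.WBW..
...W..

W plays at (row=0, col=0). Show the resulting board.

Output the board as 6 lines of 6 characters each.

Answer: W.....
.W....
..WBBB
..BW..
.WBW..
...W..

Derivation:
Place W at (0,0); scan 8 dirs for brackets.
Dir NW: edge -> no flip
Dir N: edge -> no flip
Dir NE: edge -> no flip
Dir W: edge -> no flip
Dir E: first cell '.' (not opp) -> no flip
Dir SW: edge -> no flip
Dir S: first cell '.' (not opp) -> no flip
Dir SE: opp run (1,1) (2,2) capped by W -> flip
All flips: (1,1) (2,2)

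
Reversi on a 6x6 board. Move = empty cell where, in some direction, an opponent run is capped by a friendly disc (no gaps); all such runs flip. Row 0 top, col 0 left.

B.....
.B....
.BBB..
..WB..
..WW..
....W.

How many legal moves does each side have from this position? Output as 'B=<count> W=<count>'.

Answer: B=5 W=6

Derivation:
-- B to move --
(3,1): flips 1 -> legal
(3,4): no bracket -> illegal
(4,1): flips 1 -> legal
(4,4): no bracket -> illegal
(4,5): no bracket -> illegal
(5,1): flips 1 -> legal
(5,2): flips 2 -> legal
(5,3): flips 1 -> legal
(5,5): no bracket -> illegal
B mobility = 5
-- W to move --
(0,1): no bracket -> illegal
(0,2): no bracket -> illegal
(1,0): flips 1 -> legal
(1,2): flips 1 -> legal
(1,3): flips 2 -> legal
(1,4): flips 1 -> legal
(2,0): no bracket -> illegal
(2,4): flips 1 -> legal
(3,0): no bracket -> illegal
(3,1): no bracket -> illegal
(3,4): flips 1 -> legal
(4,4): no bracket -> illegal
W mobility = 6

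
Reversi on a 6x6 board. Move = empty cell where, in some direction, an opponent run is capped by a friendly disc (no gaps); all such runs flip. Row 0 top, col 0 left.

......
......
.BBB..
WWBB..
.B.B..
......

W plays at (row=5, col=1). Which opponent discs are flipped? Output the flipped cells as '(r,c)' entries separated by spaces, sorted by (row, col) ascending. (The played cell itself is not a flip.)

Answer: (4,1)

Derivation:
Dir NW: first cell '.' (not opp) -> no flip
Dir N: opp run (4,1) capped by W -> flip
Dir NE: first cell '.' (not opp) -> no flip
Dir W: first cell '.' (not opp) -> no flip
Dir E: first cell '.' (not opp) -> no flip
Dir SW: edge -> no flip
Dir S: edge -> no flip
Dir SE: edge -> no flip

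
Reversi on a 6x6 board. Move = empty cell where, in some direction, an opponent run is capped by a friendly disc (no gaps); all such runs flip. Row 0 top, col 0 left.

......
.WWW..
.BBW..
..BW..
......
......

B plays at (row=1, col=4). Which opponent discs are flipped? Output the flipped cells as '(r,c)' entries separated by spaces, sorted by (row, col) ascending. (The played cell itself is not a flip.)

Dir NW: first cell '.' (not opp) -> no flip
Dir N: first cell '.' (not opp) -> no flip
Dir NE: first cell '.' (not opp) -> no flip
Dir W: opp run (1,3) (1,2) (1,1), next='.' -> no flip
Dir E: first cell '.' (not opp) -> no flip
Dir SW: opp run (2,3) capped by B -> flip
Dir S: first cell '.' (not opp) -> no flip
Dir SE: first cell '.' (not opp) -> no flip

Answer: (2,3)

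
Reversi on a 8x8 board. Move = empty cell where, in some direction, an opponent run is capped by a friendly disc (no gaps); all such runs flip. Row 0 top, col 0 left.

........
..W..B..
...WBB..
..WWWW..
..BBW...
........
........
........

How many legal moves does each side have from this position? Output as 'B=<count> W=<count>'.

Answer: B=6 W=11

Derivation:
-- B to move --
(0,1): no bracket -> illegal
(0,2): no bracket -> illegal
(0,3): no bracket -> illegal
(1,1): no bracket -> illegal
(1,3): flips 2 -> legal
(1,4): no bracket -> illegal
(2,1): flips 1 -> legal
(2,2): flips 2 -> legal
(2,6): no bracket -> illegal
(3,1): no bracket -> illegal
(3,6): no bracket -> illegal
(4,1): no bracket -> illegal
(4,5): flips 2 -> legal
(4,6): flips 1 -> legal
(5,3): no bracket -> illegal
(5,4): flips 2 -> legal
(5,5): no bracket -> illegal
B mobility = 6
-- W to move --
(0,4): no bracket -> illegal
(0,5): flips 2 -> legal
(0,6): flips 2 -> legal
(1,3): flips 1 -> legal
(1,4): flips 1 -> legal
(1,6): flips 1 -> legal
(2,6): flips 2 -> legal
(3,1): no bracket -> illegal
(3,6): no bracket -> illegal
(4,1): flips 2 -> legal
(5,1): flips 1 -> legal
(5,2): flips 2 -> legal
(5,3): flips 1 -> legal
(5,4): flips 1 -> legal
W mobility = 11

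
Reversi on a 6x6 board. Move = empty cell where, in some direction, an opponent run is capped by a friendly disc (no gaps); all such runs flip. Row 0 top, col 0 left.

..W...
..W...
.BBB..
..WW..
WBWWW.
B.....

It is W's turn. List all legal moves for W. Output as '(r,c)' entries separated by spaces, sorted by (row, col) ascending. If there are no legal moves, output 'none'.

(1,0): flips 1 -> legal
(1,1): flips 1 -> legal
(1,3): flips 1 -> legal
(1,4): flips 1 -> legal
(2,0): no bracket -> illegal
(2,4): no bracket -> illegal
(3,0): flips 1 -> legal
(3,1): no bracket -> illegal
(3,4): flips 1 -> legal
(5,1): no bracket -> illegal
(5,2): no bracket -> illegal

Answer: (1,0) (1,1) (1,3) (1,4) (3,0) (3,4)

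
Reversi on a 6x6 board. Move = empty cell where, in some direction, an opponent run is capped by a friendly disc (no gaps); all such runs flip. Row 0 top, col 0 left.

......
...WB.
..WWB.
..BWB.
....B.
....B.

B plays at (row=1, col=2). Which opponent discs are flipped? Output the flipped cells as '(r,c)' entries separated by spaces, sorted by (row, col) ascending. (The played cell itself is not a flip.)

Answer: (1,3) (2,2) (2,3)

Derivation:
Dir NW: first cell '.' (not opp) -> no flip
Dir N: first cell '.' (not opp) -> no flip
Dir NE: first cell '.' (not opp) -> no flip
Dir W: first cell '.' (not opp) -> no flip
Dir E: opp run (1,3) capped by B -> flip
Dir SW: first cell '.' (not opp) -> no flip
Dir S: opp run (2,2) capped by B -> flip
Dir SE: opp run (2,3) capped by B -> flip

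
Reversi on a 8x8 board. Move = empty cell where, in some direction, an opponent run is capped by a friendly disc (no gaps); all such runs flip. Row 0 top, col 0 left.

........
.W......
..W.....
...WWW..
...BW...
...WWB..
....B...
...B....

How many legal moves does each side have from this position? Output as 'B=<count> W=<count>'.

Answer: B=9 W=7

Derivation:
-- B to move --
(0,0): flips 4 -> legal
(0,1): no bracket -> illegal
(0,2): no bracket -> illegal
(1,0): no bracket -> illegal
(1,2): no bracket -> illegal
(1,3): no bracket -> illegal
(2,0): no bracket -> illegal
(2,1): no bracket -> illegal
(2,3): flips 1 -> legal
(2,4): flips 3 -> legal
(2,5): flips 1 -> legal
(2,6): no bracket -> illegal
(3,1): no bracket -> illegal
(3,2): no bracket -> illegal
(3,6): no bracket -> illegal
(4,2): flips 1 -> legal
(4,5): flips 1 -> legal
(4,6): no bracket -> illegal
(5,2): flips 2 -> legal
(6,2): no bracket -> illegal
(6,3): flips 1 -> legal
(6,5): flips 1 -> legal
B mobility = 9
-- W to move --
(3,2): flips 1 -> legal
(4,2): flips 1 -> legal
(4,5): no bracket -> illegal
(4,6): no bracket -> illegal
(5,2): flips 1 -> legal
(5,6): flips 1 -> legal
(6,2): no bracket -> illegal
(6,3): no bracket -> illegal
(6,5): no bracket -> illegal
(6,6): flips 1 -> legal
(7,2): no bracket -> illegal
(7,4): flips 1 -> legal
(7,5): flips 1 -> legal
W mobility = 7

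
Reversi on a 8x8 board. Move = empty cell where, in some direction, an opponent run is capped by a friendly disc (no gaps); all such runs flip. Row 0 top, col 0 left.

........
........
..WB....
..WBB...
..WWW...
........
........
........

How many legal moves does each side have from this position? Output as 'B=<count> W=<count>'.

-- B to move --
(1,1): flips 1 -> legal
(1,2): no bracket -> illegal
(1,3): no bracket -> illegal
(2,1): flips 1 -> legal
(3,1): flips 1 -> legal
(3,5): no bracket -> illegal
(4,1): flips 1 -> legal
(4,5): no bracket -> illegal
(5,1): flips 1 -> legal
(5,2): flips 1 -> legal
(5,3): flips 1 -> legal
(5,4): flips 1 -> legal
(5,5): flips 1 -> legal
B mobility = 9
-- W to move --
(1,2): no bracket -> illegal
(1,3): flips 2 -> legal
(1,4): flips 1 -> legal
(2,4): flips 3 -> legal
(2,5): flips 1 -> legal
(3,5): flips 2 -> legal
(4,5): no bracket -> illegal
W mobility = 5

Answer: B=9 W=5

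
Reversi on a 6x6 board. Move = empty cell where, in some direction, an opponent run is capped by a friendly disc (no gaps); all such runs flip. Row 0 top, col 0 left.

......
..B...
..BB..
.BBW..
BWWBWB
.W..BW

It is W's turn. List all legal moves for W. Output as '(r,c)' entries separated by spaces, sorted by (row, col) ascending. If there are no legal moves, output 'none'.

(0,1): no bracket -> illegal
(0,2): flips 3 -> legal
(0,3): no bracket -> illegal
(1,1): flips 1 -> legal
(1,3): flips 1 -> legal
(1,4): flips 2 -> legal
(2,0): flips 1 -> legal
(2,1): flips 1 -> legal
(2,4): no bracket -> illegal
(3,0): flips 2 -> legal
(3,4): no bracket -> illegal
(3,5): flips 1 -> legal
(5,0): no bracket -> illegal
(5,2): no bracket -> illegal
(5,3): flips 2 -> legal

Answer: (0,2) (1,1) (1,3) (1,4) (2,0) (2,1) (3,0) (3,5) (5,3)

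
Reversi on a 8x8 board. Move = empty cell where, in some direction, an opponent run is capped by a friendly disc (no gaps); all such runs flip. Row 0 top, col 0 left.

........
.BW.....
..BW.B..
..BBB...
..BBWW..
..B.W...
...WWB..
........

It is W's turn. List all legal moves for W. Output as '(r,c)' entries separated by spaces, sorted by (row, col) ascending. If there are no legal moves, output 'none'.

Answer: (0,0) (1,0) (2,1) (2,4) (4,1) (5,3) (6,2) (6,6) (7,6)

Derivation:
(0,0): flips 3 -> legal
(0,1): no bracket -> illegal
(0,2): no bracket -> illegal
(1,0): flips 1 -> legal
(1,3): no bracket -> illegal
(1,4): no bracket -> illegal
(1,5): no bracket -> illegal
(1,6): no bracket -> illegal
(2,0): no bracket -> illegal
(2,1): flips 3 -> legal
(2,4): flips 1 -> legal
(2,6): no bracket -> illegal
(3,1): no bracket -> illegal
(3,5): no bracket -> illegal
(3,6): no bracket -> illegal
(4,1): flips 4 -> legal
(5,1): no bracket -> illegal
(5,3): flips 2 -> legal
(5,5): no bracket -> illegal
(5,6): no bracket -> illegal
(6,1): no bracket -> illegal
(6,2): flips 4 -> legal
(6,6): flips 1 -> legal
(7,4): no bracket -> illegal
(7,5): no bracket -> illegal
(7,6): flips 1 -> legal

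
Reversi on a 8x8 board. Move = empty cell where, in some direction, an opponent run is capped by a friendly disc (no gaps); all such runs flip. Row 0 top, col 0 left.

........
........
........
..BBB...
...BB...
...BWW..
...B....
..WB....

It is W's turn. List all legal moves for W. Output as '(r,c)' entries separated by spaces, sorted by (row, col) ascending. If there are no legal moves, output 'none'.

Answer: (2,1) (2,2) (2,4) (5,2) (7,4)

Derivation:
(2,1): flips 2 -> legal
(2,2): flips 2 -> legal
(2,3): no bracket -> illegal
(2,4): flips 2 -> legal
(2,5): no bracket -> illegal
(3,1): no bracket -> illegal
(3,5): no bracket -> illegal
(4,1): no bracket -> illegal
(4,2): no bracket -> illegal
(4,5): no bracket -> illegal
(5,2): flips 1 -> legal
(6,2): no bracket -> illegal
(6,4): no bracket -> illegal
(7,4): flips 1 -> legal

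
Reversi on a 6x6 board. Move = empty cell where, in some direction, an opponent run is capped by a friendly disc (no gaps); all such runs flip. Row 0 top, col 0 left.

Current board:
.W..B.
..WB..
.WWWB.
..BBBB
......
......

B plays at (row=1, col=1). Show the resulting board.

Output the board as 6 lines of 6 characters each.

Answer: .W..B.
.BBB..
.WBWB.
..BBBB
......
......

Derivation:
Place B at (1,1); scan 8 dirs for brackets.
Dir NW: first cell '.' (not opp) -> no flip
Dir N: opp run (0,1), next=edge -> no flip
Dir NE: first cell '.' (not opp) -> no flip
Dir W: first cell '.' (not opp) -> no flip
Dir E: opp run (1,2) capped by B -> flip
Dir SW: first cell '.' (not opp) -> no flip
Dir S: opp run (2,1), next='.' -> no flip
Dir SE: opp run (2,2) capped by B -> flip
All flips: (1,2) (2,2)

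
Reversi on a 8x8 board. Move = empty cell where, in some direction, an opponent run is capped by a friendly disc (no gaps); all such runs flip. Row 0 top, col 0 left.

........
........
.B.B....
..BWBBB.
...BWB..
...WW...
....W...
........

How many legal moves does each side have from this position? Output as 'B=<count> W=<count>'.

-- B to move --
(2,2): no bracket -> illegal
(2,4): no bracket -> illegal
(4,2): no bracket -> illegal
(5,2): no bracket -> illegal
(5,5): no bracket -> illegal
(6,2): flips 2 -> legal
(6,3): flips 2 -> legal
(6,5): flips 1 -> legal
(7,3): no bracket -> illegal
(7,4): flips 3 -> legal
(7,5): no bracket -> illegal
B mobility = 4
-- W to move --
(1,0): flips 3 -> legal
(1,1): no bracket -> illegal
(1,2): no bracket -> illegal
(1,3): flips 1 -> legal
(1,4): no bracket -> illegal
(2,0): no bracket -> illegal
(2,2): no bracket -> illegal
(2,4): flips 1 -> legal
(2,5): no bracket -> illegal
(2,6): flips 1 -> legal
(2,7): flips 2 -> legal
(3,0): no bracket -> illegal
(3,1): flips 1 -> legal
(3,7): flips 3 -> legal
(4,1): no bracket -> illegal
(4,2): flips 1 -> legal
(4,6): flips 1 -> legal
(4,7): no bracket -> illegal
(5,2): no bracket -> illegal
(5,5): no bracket -> illegal
(5,6): no bracket -> illegal
W mobility = 9

Answer: B=4 W=9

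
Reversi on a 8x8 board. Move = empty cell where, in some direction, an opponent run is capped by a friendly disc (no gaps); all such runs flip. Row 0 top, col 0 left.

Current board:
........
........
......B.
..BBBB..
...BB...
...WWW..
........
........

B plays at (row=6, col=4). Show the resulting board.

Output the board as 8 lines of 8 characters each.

Answer: ........
........
......B.
..BBBB..
...BB...
...WBW..
....B...
........

Derivation:
Place B at (6,4); scan 8 dirs for brackets.
Dir NW: opp run (5,3), next='.' -> no flip
Dir N: opp run (5,4) capped by B -> flip
Dir NE: opp run (5,5), next='.' -> no flip
Dir W: first cell '.' (not opp) -> no flip
Dir E: first cell '.' (not opp) -> no flip
Dir SW: first cell '.' (not opp) -> no flip
Dir S: first cell '.' (not opp) -> no flip
Dir SE: first cell '.' (not opp) -> no flip
All flips: (5,4)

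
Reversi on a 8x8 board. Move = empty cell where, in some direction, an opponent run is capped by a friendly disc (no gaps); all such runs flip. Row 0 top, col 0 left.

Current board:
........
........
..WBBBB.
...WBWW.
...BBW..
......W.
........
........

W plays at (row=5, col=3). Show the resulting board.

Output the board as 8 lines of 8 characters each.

Answer: ........
........
..WBBBB.
...WBWW.
...WWW..
...W..W.
........
........

Derivation:
Place W at (5,3); scan 8 dirs for brackets.
Dir NW: first cell '.' (not opp) -> no flip
Dir N: opp run (4,3) capped by W -> flip
Dir NE: opp run (4,4) capped by W -> flip
Dir W: first cell '.' (not opp) -> no flip
Dir E: first cell '.' (not opp) -> no flip
Dir SW: first cell '.' (not opp) -> no flip
Dir S: first cell '.' (not opp) -> no flip
Dir SE: first cell '.' (not opp) -> no flip
All flips: (4,3) (4,4)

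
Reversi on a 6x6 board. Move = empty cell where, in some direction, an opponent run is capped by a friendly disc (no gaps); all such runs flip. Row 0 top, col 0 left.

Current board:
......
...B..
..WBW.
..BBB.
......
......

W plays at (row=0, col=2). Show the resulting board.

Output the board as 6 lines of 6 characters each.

Place W at (0,2); scan 8 dirs for brackets.
Dir NW: edge -> no flip
Dir N: edge -> no flip
Dir NE: edge -> no flip
Dir W: first cell '.' (not opp) -> no flip
Dir E: first cell '.' (not opp) -> no flip
Dir SW: first cell '.' (not opp) -> no flip
Dir S: first cell '.' (not opp) -> no flip
Dir SE: opp run (1,3) capped by W -> flip
All flips: (1,3)

Answer: ..W...
...W..
..WBW.
..BBB.
......
......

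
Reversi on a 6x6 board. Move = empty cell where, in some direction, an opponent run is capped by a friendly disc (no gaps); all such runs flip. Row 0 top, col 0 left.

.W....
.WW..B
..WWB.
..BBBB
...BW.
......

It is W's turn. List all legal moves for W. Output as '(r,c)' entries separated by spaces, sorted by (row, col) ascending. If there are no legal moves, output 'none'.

Answer: (1,4) (2,5) (4,1) (4,2) (4,5) (5,3)

Derivation:
(0,4): no bracket -> illegal
(0,5): no bracket -> illegal
(1,3): no bracket -> illegal
(1,4): flips 2 -> legal
(2,1): no bracket -> illegal
(2,5): flips 1 -> legal
(3,1): no bracket -> illegal
(4,1): flips 1 -> legal
(4,2): flips 2 -> legal
(4,5): flips 1 -> legal
(5,2): no bracket -> illegal
(5,3): flips 2 -> legal
(5,4): no bracket -> illegal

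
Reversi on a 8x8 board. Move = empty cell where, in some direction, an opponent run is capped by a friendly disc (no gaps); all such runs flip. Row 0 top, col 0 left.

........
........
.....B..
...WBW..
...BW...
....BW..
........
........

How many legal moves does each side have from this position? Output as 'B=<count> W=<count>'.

-- B to move --
(2,2): no bracket -> illegal
(2,3): flips 1 -> legal
(2,4): no bracket -> illegal
(2,6): no bracket -> illegal
(3,2): flips 1 -> legal
(3,6): flips 1 -> legal
(4,2): no bracket -> illegal
(4,5): flips 2 -> legal
(4,6): no bracket -> illegal
(5,3): no bracket -> illegal
(5,6): flips 1 -> legal
(6,4): no bracket -> illegal
(6,5): no bracket -> illegal
(6,6): no bracket -> illegal
B mobility = 5
-- W to move --
(1,4): no bracket -> illegal
(1,5): flips 1 -> legal
(1,6): no bracket -> illegal
(2,3): no bracket -> illegal
(2,4): flips 1 -> legal
(2,6): no bracket -> illegal
(3,2): no bracket -> illegal
(3,6): no bracket -> illegal
(4,2): flips 1 -> legal
(4,5): no bracket -> illegal
(5,2): no bracket -> illegal
(5,3): flips 2 -> legal
(6,3): no bracket -> illegal
(6,4): flips 1 -> legal
(6,5): no bracket -> illegal
W mobility = 5

Answer: B=5 W=5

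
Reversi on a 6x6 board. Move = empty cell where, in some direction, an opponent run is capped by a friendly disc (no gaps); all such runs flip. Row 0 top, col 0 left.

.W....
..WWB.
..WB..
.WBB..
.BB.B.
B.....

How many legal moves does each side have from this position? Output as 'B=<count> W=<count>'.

-- B to move --
(0,0): no bracket -> illegal
(0,2): flips 2 -> legal
(0,3): flips 1 -> legal
(0,4): no bracket -> illegal
(1,0): no bracket -> illegal
(1,1): flips 3 -> legal
(2,0): flips 1 -> legal
(2,1): flips 2 -> legal
(2,4): no bracket -> illegal
(3,0): flips 1 -> legal
(4,0): no bracket -> illegal
B mobility = 6
-- W to move --
(0,3): no bracket -> illegal
(0,4): no bracket -> illegal
(0,5): no bracket -> illegal
(1,5): flips 1 -> legal
(2,1): no bracket -> illegal
(2,4): flips 1 -> legal
(2,5): no bracket -> illegal
(3,0): no bracket -> illegal
(3,4): flips 3 -> legal
(3,5): no bracket -> illegal
(4,0): no bracket -> illegal
(4,3): flips 2 -> legal
(4,5): no bracket -> illegal
(5,1): flips 1 -> legal
(5,2): flips 2 -> legal
(5,3): flips 1 -> legal
(5,4): no bracket -> illegal
(5,5): flips 2 -> legal
W mobility = 8

Answer: B=6 W=8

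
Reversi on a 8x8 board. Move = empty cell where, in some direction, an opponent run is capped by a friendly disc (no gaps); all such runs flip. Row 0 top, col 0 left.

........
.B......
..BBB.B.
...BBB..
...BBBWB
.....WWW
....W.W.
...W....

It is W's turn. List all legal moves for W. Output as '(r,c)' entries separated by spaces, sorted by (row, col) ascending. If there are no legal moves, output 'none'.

Answer: (0,0) (1,2) (1,3) (2,5) (3,7) (4,2)

Derivation:
(0,0): flips 4 -> legal
(0,1): no bracket -> illegal
(0,2): no bracket -> illegal
(1,0): no bracket -> illegal
(1,2): flips 3 -> legal
(1,3): flips 2 -> legal
(1,4): no bracket -> illegal
(1,5): no bracket -> illegal
(1,6): no bracket -> illegal
(1,7): no bracket -> illegal
(2,0): no bracket -> illegal
(2,1): no bracket -> illegal
(2,5): flips 2 -> legal
(2,7): no bracket -> illegal
(3,1): no bracket -> illegal
(3,2): no bracket -> illegal
(3,6): no bracket -> illegal
(3,7): flips 1 -> legal
(4,2): flips 3 -> legal
(5,2): no bracket -> illegal
(5,3): no bracket -> illegal
(5,4): no bracket -> illegal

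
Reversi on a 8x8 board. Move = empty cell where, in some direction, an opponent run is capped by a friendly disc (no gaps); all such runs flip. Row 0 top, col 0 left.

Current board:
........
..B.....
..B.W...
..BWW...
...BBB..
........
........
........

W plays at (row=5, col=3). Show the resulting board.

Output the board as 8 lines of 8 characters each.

Answer: ........
..B.....
..B.W...
..BWW...
...WBB..
...W....
........
........

Derivation:
Place W at (5,3); scan 8 dirs for brackets.
Dir NW: first cell '.' (not opp) -> no flip
Dir N: opp run (4,3) capped by W -> flip
Dir NE: opp run (4,4), next='.' -> no flip
Dir W: first cell '.' (not opp) -> no flip
Dir E: first cell '.' (not opp) -> no flip
Dir SW: first cell '.' (not opp) -> no flip
Dir S: first cell '.' (not opp) -> no flip
Dir SE: first cell '.' (not opp) -> no flip
All flips: (4,3)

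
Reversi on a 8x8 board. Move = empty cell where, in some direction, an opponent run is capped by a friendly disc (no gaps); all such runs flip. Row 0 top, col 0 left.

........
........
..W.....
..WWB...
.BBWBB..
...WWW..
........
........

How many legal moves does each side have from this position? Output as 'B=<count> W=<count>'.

Answer: B=11 W=10

Derivation:
-- B to move --
(1,1): flips 2 -> legal
(1,2): flips 2 -> legal
(1,3): no bracket -> illegal
(2,1): no bracket -> illegal
(2,3): flips 1 -> legal
(2,4): flips 1 -> legal
(3,1): flips 2 -> legal
(4,6): no bracket -> illegal
(5,2): flips 1 -> legal
(5,6): no bracket -> illegal
(6,2): flips 1 -> legal
(6,3): flips 1 -> legal
(6,4): flips 2 -> legal
(6,5): flips 1 -> legal
(6,6): flips 1 -> legal
B mobility = 11
-- W to move --
(2,3): no bracket -> illegal
(2,4): flips 2 -> legal
(2,5): flips 1 -> legal
(3,0): no bracket -> illegal
(3,1): flips 1 -> legal
(3,5): flips 3 -> legal
(3,6): flips 1 -> legal
(4,0): flips 2 -> legal
(4,6): flips 2 -> legal
(5,0): flips 1 -> legal
(5,1): flips 1 -> legal
(5,2): flips 1 -> legal
(5,6): no bracket -> illegal
W mobility = 10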